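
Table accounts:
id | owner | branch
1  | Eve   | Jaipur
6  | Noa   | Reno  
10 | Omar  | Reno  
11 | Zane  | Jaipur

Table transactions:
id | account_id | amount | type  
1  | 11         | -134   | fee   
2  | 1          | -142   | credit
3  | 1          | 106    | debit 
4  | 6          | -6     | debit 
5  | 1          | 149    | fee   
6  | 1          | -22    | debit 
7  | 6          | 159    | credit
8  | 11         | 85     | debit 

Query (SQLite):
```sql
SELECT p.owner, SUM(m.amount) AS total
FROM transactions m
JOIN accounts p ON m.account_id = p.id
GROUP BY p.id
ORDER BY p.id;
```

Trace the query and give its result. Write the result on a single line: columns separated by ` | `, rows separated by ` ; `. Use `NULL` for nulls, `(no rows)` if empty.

Join each transactions row to its accounts via account_id.
Group joined rows by accounts.id; compute SUM(m.amount) per group.
  1: ids {2, 3, 5, 6} → SUM(m.amount)=91
  6: ids {4, 7} → SUM(m.amount)=153
  11: ids {1, 8} → SUM(m.amount)=-49

Eve | 91 ; Noa | 153 ; Zane | -49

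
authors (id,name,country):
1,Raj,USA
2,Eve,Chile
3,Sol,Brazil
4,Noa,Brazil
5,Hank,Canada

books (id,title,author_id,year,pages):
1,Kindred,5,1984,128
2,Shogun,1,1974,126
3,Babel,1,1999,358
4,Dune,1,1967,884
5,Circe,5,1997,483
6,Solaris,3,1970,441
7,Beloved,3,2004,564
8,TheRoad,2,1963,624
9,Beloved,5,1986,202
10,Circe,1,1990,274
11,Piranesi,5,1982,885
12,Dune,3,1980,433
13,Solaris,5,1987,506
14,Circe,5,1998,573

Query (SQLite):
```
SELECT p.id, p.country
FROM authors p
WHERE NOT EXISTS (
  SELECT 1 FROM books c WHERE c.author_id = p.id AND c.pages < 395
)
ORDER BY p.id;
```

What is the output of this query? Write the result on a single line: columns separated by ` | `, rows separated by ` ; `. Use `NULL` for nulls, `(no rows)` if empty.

For each authors row, check whether any books with matching author_id has pages < 395.
Keep rows where that is false.

2 | Chile ; 3 | Brazil ; 4 | Brazil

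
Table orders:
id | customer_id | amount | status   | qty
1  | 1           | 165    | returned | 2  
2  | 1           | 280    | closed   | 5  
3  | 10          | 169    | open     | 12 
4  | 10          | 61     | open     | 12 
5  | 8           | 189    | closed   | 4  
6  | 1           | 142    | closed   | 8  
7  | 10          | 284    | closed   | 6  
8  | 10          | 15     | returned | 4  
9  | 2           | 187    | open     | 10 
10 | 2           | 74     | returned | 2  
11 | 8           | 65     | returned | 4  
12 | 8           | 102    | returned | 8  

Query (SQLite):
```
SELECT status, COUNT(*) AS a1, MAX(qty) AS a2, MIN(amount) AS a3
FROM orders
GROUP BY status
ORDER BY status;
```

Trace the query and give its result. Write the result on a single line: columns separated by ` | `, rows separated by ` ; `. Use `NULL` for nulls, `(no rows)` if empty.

closed | 4 | 8 | 142 ; open | 3 | 12 | 61 ; returned | 5 | 8 | 15

Group orders by status.
Per group compute: COUNT(*), MAX(qty), MIN(amount).
  closed: ids {2, 5, 6, 7} → COUNT(*)=4, MAX(qty)=8, MIN(amount)=142
  open: ids {3, 4, 9} → COUNT(*)=3, MAX(qty)=12, MIN(amount)=61
  returned: ids {1, 8, 10, 11, 12} → COUNT(*)=5, MAX(qty)=8, MIN(amount)=15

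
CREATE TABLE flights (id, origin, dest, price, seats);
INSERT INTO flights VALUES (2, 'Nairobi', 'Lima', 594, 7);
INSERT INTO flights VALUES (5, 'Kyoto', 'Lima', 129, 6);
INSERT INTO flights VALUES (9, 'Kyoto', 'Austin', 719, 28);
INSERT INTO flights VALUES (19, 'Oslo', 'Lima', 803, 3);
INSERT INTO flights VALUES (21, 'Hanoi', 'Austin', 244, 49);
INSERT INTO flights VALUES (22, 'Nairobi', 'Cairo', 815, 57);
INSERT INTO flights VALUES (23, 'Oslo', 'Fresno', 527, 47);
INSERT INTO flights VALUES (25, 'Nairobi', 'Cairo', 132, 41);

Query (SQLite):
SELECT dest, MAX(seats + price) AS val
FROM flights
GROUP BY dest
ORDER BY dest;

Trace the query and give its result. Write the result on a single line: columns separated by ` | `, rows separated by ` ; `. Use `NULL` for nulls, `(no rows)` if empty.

For each row compute seats + price.
Group by dest; take MAX of the expression per group.
  Austin: ids {9, 21} → MAX(seats + price)=747
  Cairo: ids {22, 25} → MAX(seats + price)=872
  Fresno: ids {23} → MAX(seats + price)=574
  Lima: ids {2, 5, 19} → MAX(seats + price)=806

Austin | 747 ; Cairo | 872 ; Fresno | 574 ; Lima | 806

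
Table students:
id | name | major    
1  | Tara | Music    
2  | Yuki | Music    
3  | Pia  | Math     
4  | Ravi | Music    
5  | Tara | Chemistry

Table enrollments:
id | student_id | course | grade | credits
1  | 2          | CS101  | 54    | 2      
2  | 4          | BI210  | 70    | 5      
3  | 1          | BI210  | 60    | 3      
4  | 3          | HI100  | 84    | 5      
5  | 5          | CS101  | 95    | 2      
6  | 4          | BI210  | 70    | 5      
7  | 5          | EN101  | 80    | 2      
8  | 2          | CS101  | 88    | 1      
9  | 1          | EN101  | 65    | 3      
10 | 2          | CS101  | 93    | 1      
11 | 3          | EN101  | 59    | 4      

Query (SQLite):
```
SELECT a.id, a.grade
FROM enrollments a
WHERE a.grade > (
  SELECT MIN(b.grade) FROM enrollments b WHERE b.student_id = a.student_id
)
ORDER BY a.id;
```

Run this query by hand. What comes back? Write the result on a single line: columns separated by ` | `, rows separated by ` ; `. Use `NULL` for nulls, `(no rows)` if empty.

For each enrollments row a, compute MIN(grade) over rows sharing a.student_id.
Keep row a if a.grade > that per-group MIN.
  student_id=1: MIN(grade) = 60
  student_id=2: MIN(grade) = 54
  student_id=3: MIN(grade) = 59
  student_id=4: MIN(grade) = 70
  student_id=5: MIN(grade) = 80

4 | 84 ; 5 | 95 ; 8 | 88 ; 9 | 65 ; 10 | 93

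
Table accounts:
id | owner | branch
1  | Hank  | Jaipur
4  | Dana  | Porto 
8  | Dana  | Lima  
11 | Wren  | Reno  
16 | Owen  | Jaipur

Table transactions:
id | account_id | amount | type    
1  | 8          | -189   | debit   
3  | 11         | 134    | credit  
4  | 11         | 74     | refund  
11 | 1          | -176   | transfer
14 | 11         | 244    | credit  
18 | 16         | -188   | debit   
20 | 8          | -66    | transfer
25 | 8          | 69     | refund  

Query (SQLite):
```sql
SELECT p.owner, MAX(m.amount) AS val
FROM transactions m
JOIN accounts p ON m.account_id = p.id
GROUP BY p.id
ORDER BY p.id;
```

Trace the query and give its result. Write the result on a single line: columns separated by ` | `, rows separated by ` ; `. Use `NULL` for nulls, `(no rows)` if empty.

Hank | -176 ; Dana | 69 ; Wren | 244 ; Owen | -188

Join each transactions row to its accounts via account_id.
Group joined rows by accounts.id; compute MAX(m.amount) per group.
  1: ids {11} → MAX(m.amount)=-176
  8: ids {1, 20, 25} → MAX(m.amount)=69
  11: ids {3, 4, 14} → MAX(m.amount)=244
  16: ids {18} → MAX(m.amount)=-188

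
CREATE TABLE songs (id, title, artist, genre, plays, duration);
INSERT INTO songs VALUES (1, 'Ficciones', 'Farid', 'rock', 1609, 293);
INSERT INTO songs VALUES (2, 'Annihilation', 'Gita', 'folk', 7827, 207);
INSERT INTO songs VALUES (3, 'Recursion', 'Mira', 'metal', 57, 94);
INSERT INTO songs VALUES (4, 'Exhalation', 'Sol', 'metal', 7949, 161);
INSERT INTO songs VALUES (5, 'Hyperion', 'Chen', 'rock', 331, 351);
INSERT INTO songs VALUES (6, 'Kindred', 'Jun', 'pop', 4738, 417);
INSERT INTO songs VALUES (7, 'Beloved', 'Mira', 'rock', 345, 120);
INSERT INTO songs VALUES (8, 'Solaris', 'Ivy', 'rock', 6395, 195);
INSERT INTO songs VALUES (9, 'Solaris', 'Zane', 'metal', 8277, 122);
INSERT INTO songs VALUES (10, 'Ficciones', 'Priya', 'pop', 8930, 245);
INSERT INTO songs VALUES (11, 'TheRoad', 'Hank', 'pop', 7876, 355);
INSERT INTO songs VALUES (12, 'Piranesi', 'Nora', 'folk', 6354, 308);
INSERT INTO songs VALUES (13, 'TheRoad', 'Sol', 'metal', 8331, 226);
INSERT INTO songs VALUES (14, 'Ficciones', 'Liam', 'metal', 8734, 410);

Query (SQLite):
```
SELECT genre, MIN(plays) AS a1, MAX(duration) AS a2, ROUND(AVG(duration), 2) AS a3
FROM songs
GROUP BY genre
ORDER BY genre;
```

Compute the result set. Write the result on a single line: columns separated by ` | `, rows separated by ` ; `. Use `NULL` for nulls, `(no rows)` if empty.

Group songs by genre.
Per group compute: MIN(plays), MAX(duration), ROUND(AVG(duration), 2).
  folk: ids {2, 12} → MIN(plays)=6354, MAX(duration)=308, ROUND(AVG(duration), 2)=257.5
  metal: ids {3, 4, 9, 13, 14} → MIN(plays)=57, MAX(duration)=410, ROUND(AVG(duration), 2)=202.6
  pop: ids {6, 10, 11} → MIN(plays)=4738, MAX(duration)=417, ROUND(AVG(duration), 2)=339
  rock: ids {1, 5, 7, 8} → MIN(plays)=331, MAX(duration)=351, ROUND(AVG(duration), 2)=239.75

folk | 6354 | 308 | 257.5 ; metal | 57 | 410 | 202.6 ; pop | 4738 | 417 | 339 ; rock | 331 | 351 | 239.75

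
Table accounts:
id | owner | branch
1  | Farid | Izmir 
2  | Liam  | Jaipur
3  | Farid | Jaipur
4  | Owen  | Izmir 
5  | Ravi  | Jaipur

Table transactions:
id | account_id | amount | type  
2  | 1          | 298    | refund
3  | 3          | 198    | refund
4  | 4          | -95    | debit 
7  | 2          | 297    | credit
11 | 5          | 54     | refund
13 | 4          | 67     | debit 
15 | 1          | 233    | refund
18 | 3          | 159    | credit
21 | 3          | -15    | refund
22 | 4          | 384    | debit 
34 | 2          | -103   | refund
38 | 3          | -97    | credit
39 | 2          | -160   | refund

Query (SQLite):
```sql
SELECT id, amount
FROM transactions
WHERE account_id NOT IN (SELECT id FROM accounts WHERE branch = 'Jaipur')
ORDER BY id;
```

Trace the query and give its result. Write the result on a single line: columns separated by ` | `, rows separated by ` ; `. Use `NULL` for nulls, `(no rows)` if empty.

2 | 298 ; 4 | -95 ; 13 | 67 ; 15 | 233 ; 22 | 384

Inner query: accounts.id where branch = 'Jaipur'.
Outer: keep transactions rows whose account_id is not in that set.
Inner query → {2, 3, 5}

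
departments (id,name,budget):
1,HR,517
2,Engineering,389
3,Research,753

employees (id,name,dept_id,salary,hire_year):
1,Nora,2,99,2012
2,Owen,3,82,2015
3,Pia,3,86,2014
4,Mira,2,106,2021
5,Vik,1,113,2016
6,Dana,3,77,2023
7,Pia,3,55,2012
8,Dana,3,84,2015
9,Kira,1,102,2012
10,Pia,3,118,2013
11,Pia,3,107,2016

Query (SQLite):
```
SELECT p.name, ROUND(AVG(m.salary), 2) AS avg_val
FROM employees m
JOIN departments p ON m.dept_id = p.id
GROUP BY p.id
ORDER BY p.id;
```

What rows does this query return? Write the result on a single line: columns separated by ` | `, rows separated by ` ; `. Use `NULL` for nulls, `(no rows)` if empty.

HR | 107.5 ; Engineering | 102.5 ; Research | 87

Join each employees row to its departments via dept_id.
Group joined rows by departments.id; compute ROUND(AVG(m.salary), 2) per group.
  1: ids {5, 9} → ROUND(AVG(m.salary), 2)=107.5
  2: ids {1, 4} → ROUND(AVG(m.salary), 2)=102.5
  3: ids {2, 3, 6, 7, 8, 10, 11} → ROUND(AVG(m.salary), 2)=87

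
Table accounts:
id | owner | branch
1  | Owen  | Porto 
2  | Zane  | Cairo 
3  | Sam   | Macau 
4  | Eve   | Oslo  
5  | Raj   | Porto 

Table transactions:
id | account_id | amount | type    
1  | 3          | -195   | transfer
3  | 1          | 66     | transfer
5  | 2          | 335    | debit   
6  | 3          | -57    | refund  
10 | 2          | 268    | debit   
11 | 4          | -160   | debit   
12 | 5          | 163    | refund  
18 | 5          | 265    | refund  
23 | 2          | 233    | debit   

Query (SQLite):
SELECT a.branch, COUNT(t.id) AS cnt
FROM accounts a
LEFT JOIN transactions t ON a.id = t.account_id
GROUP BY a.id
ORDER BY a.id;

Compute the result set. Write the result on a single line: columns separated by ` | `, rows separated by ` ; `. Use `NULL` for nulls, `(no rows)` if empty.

Porto | 1 ; Cairo | 3 ; Macau | 2 ; Oslo | 1 ; Porto | 2

LEFT JOIN keeps every accounts row; unmatched ones get NULL for transactions columns.
Group by accounts.id and compute COUNT(t.id). COUNT(col) of an all-NULL group is 0.
  1: ids {3} → COUNT(t.id)=1
  2: ids {5, 10, 23} → COUNT(t.id)=3
  3: ids {1, 6} → COUNT(t.id)=2
  4: ids {11} → COUNT(t.id)=1
  5: ids {12, 18} → COUNT(t.id)=2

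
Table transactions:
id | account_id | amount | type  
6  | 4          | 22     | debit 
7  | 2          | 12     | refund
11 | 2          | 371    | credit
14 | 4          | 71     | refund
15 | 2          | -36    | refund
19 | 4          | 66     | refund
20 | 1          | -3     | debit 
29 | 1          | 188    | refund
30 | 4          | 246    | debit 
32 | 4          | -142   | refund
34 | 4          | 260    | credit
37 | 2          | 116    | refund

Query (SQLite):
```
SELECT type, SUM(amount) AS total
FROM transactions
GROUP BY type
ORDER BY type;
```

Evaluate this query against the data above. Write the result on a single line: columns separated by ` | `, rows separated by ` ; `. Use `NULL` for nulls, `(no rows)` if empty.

Partition transactions by type; compute SUM(amount) within each group.
  credit: ids {11, 34} → SUM(amount)=631
  debit: ids {6, 20, 30} → SUM(amount)=265
  refund: ids {7, 14, 15, 19, 29, 32, 37} → SUM(amount)=275

credit | 631 ; debit | 265 ; refund | 275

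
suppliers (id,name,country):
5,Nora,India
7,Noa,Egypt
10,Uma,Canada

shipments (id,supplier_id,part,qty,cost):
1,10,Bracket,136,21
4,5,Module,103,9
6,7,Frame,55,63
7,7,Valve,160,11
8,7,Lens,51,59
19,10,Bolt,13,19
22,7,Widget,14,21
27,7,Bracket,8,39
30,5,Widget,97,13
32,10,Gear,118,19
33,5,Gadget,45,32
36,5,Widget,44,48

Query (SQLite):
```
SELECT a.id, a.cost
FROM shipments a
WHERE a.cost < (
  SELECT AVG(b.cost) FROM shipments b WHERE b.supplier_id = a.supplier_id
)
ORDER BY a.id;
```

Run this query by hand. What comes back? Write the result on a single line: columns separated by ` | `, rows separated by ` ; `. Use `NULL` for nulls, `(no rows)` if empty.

4 | 9 ; 7 | 11 ; 19 | 19 ; 22 | 21 ; 30 | 13 ; 32 | 19

For each shipments row a, compute AVG(cost) over rows sharing a.supplier_id.
Keep row a if a.cost < that per-group AVG.
  supplier_id=5: AVG(cost) = 25.5
  supplier_id=7: AVG(cost) = 38.6
  supplier_id=10: AVG(cost) = 19.666667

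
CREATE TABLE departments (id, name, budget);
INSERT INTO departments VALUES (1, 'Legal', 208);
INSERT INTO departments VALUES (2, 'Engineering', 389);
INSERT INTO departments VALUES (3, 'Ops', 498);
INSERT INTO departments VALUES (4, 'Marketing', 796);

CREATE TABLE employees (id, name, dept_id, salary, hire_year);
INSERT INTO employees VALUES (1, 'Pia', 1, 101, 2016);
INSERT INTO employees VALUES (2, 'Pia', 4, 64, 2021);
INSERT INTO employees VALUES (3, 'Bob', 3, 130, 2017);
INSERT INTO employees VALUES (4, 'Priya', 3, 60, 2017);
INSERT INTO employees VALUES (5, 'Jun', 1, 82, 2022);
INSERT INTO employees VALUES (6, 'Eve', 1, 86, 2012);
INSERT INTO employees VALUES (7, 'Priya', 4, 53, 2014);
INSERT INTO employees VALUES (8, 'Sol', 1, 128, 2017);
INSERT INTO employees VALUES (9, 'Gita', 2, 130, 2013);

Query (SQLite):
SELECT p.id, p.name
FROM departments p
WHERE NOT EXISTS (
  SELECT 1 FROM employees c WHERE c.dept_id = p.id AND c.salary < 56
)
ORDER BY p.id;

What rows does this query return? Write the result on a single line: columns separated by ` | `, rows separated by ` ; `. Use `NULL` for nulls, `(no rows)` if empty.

For each departments row, check whether any employees with matching dept_id has salary < 56.
Keep rows where that is false.

1 | Legal ; 2 | Engineering ; 3 | Ops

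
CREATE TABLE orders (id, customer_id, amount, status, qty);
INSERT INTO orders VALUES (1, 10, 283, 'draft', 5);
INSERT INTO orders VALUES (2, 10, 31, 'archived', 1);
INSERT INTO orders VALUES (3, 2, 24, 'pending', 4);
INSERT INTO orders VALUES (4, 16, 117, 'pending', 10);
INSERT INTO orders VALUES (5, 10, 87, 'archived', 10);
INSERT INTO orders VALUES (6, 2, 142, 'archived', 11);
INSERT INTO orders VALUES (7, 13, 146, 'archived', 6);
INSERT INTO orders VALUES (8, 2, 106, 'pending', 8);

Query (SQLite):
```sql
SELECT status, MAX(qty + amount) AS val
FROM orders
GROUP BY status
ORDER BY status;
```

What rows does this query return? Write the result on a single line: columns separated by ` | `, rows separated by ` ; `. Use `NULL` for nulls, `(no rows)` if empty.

For each row compute qty + amount.
Group by status; take MAX of the expression per group.
  archived: ids {2, 5, 6, 7} → MAX(qty + amount)=153
  draft: ids {1} → MAX(qty + amount)=288
  pending: ids {3, 4, 8} → MAX(qty + amount)=127

archived | 153 ; draft | 288 ; pending | 127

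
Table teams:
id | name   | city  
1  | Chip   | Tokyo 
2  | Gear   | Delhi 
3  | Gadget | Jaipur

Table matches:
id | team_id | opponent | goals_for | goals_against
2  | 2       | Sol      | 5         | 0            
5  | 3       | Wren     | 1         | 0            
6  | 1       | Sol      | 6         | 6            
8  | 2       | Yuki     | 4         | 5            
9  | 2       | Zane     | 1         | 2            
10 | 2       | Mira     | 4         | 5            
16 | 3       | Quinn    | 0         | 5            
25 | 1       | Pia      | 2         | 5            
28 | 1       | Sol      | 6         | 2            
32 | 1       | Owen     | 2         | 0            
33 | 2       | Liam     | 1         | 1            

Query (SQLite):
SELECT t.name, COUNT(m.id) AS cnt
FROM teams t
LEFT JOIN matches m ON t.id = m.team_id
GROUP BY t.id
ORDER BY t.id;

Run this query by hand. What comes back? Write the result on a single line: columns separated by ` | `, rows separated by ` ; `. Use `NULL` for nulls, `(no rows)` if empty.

Chip | 4 ; Gear | 5 ; Gadget | 2

LEFT JOIN keeps every teams row; unmatched ones get NULL for matches columns.
Group by teams.id and compute COUNT(m.id). COUNT(col) of an all-NULL group is 0.
  1: ids {6, 25, 28, 32} → COUNT(m.id)=4
  2: ids {2, 8, 9, 10, 33} → COUNT(m.id)=5
  3: ids {5, 16} → COUNT(m.id)=2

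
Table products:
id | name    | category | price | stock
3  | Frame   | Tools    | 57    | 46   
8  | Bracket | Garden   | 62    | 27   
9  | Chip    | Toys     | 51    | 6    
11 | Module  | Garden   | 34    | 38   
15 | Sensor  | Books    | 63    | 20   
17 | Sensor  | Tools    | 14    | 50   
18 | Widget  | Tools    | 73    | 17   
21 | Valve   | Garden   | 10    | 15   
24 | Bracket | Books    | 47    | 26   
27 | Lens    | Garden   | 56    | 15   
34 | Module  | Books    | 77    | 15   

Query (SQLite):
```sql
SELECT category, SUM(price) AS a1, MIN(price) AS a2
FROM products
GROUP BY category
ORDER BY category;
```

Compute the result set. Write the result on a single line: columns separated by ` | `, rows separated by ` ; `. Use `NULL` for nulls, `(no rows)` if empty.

Books | 187 | 47 ; Garden | 162 | 10 ; Tools | 144 | 14 ; Toys | 51 | 51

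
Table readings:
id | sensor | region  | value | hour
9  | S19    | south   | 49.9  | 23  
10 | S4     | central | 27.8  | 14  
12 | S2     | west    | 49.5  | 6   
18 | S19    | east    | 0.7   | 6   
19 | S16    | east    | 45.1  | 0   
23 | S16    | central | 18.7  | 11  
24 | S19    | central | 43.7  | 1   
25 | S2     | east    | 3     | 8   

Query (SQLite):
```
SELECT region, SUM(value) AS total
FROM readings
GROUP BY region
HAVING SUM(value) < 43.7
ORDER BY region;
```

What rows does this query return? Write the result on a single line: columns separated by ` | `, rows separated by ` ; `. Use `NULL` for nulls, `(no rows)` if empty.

(no rows)

Partition readings by region; compute SUM(value) within each group.
HAVING: keep groups where SUM(value) < 43.7.
  central: ids {10, 23, 24} → SUM(value)=90.2
  east: ids {18, 19, 25} → SUM(value)=48.8
  south: ids {9} → SUM(value)=49.9
  west: ids {12} → SUM(value)=49.5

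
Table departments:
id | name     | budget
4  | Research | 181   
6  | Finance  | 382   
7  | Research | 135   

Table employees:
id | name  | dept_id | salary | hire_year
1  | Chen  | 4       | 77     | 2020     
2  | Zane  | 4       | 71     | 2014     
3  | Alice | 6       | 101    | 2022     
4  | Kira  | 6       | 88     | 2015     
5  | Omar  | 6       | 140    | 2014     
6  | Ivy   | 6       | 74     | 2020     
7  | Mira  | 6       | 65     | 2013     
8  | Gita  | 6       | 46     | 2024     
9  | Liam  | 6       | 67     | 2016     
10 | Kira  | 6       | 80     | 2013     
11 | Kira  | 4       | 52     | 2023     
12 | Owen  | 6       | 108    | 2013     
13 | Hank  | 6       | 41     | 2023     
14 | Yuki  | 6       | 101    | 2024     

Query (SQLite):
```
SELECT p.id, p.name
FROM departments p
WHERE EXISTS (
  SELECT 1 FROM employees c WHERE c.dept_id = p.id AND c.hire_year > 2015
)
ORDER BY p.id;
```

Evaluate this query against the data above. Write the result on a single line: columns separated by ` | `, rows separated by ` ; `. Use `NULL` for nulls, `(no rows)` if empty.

4 | Research ; 6 | Finance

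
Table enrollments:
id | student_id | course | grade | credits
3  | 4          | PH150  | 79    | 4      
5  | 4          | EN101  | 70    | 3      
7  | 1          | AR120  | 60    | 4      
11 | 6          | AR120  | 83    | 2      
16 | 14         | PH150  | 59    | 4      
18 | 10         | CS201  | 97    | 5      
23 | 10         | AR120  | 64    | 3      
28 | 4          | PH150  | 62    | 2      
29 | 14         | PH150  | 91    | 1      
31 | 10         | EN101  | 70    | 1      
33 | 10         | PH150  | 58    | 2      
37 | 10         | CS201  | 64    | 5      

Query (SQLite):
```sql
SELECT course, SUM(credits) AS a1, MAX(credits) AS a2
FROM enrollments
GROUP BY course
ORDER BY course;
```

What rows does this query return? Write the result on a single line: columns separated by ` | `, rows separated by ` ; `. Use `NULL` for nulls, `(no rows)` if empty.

AR120 | 9 | 4 ; CS201 | 10 | 5 ; EN101 | 4 | 3 ; PH150 | 13 | 4

Group enrollments by course.
Per group compute: SUM(credits), MAX(credits).
  AR120: ids {7, 11, 23} → SUM(credits)=9, MAX(credits)=4
  CS201: ids {18, 37} → SUM(credits)=10, MAX(credits)=5
  EN101: ids {5, 31} → SUM(credits)=4, MAX(credits)=3
  PH150: ids {3, 16, 28, 29, 33} → SUM(credits)=13, MAX(credits)=4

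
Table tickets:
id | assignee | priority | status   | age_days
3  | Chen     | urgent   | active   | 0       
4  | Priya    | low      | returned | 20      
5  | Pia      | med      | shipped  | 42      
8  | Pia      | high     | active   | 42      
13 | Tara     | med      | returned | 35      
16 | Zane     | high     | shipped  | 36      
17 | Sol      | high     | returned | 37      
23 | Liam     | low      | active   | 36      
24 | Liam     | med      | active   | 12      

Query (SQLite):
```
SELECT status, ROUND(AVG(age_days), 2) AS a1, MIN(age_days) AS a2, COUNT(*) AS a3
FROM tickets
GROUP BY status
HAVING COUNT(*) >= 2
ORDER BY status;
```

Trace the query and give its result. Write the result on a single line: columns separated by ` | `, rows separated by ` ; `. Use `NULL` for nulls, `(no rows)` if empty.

active | 22.5 | 0 | 4 ; returned | 30.67 | 20 | 3 ; shipped | 39 | 36 | 2

Group tickets by status.
Per group compute: ROUND(AVG(age_days), 2), MIN(age_days), COUNT(*).
HAVING: drop groups with fewer than 2 rows.
  active: ids {3, 8, 23, 24} → ROUND(AVG(age_days), 2)=22.5, MIN(age_days)=0, COUNT(*)=4
  returned: ids {4, 13, 17} → ROUND(AVG(age_days), 2)=30.67, MIN(age_days)=20, COUNT(*)=3
  shipped: ids {5, 16} → ROUND(AVG(age_days), 2)=39, MIN(age_days)=36, COUNT(*)=2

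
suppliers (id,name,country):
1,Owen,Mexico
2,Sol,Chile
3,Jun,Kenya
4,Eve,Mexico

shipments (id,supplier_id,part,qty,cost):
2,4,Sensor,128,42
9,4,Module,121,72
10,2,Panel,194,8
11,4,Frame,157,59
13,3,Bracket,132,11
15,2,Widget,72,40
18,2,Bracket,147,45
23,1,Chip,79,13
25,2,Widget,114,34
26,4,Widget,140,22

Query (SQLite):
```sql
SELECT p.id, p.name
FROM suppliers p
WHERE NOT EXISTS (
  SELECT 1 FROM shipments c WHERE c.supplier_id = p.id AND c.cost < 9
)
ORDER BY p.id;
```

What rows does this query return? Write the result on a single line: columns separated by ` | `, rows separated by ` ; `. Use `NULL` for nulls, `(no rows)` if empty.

1 | Owen ; 3 | Jun ; 4 | Eve

For each suppliers row, check whether any shipments with matching supplier_id has cost < 9.
Keep rows where that is false.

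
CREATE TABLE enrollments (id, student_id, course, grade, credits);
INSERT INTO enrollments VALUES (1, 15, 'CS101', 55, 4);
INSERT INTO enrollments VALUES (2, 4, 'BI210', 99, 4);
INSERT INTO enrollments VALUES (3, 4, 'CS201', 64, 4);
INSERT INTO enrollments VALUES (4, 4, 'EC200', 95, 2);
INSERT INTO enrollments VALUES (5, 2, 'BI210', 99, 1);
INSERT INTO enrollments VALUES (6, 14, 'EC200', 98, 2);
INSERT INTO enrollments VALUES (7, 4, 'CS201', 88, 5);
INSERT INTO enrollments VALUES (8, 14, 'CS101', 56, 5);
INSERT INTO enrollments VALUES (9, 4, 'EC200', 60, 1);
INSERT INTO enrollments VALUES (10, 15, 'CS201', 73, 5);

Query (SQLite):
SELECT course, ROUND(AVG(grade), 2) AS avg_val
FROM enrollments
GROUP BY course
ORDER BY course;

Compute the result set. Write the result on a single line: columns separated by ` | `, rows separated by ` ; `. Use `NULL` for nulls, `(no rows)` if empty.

BI210 | 99 ; CS101 | 55.5 ; CS201 | 75 ; EC200 | 84.33

Partition enrollments by course; compute ROUND(AVG(grade), 2) within each group.
  BI210: ids {2, 5} → ROUND(AVG(grade), 2)=99
  CS101: ids {1, 8} → ROUND(AVG(grade), 2)=55.5
  CS201: ids {3, 7, 10} → ROUND(AVG(grade), 2)=75
  EC200: ids {4, 6, 9} → ROUND(AVG(grade), 2)=84.33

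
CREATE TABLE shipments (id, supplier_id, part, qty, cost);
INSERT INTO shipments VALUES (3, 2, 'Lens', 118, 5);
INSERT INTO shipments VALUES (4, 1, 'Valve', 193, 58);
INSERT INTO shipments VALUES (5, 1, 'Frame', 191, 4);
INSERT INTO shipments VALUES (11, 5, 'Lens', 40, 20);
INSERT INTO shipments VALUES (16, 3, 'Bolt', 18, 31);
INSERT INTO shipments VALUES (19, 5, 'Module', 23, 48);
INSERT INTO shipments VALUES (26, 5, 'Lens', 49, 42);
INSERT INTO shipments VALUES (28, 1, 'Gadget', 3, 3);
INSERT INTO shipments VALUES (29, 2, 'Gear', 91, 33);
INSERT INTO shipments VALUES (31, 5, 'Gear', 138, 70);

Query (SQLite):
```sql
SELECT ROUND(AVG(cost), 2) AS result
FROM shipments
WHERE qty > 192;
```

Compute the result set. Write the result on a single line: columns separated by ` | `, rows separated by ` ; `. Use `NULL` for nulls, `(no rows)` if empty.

Rows where qty > 192 → cost values: [58].
AVG = 58 / 1 (rounded to 2 dp).

58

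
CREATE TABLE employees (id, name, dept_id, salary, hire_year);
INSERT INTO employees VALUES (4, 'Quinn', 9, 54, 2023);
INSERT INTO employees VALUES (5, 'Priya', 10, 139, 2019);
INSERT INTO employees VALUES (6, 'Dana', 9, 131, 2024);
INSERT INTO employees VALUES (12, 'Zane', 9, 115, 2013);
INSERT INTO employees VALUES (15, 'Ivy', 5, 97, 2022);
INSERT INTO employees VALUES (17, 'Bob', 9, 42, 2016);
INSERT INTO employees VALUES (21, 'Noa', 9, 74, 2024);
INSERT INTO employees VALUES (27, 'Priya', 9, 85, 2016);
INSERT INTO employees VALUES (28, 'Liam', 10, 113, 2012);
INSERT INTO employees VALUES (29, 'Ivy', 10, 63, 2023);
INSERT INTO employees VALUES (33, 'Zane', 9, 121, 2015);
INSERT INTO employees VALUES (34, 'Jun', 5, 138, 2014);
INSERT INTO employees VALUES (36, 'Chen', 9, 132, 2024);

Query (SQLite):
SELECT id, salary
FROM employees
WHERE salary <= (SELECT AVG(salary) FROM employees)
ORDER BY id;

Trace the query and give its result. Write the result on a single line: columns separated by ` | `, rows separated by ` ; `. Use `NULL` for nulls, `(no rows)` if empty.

4 | 54 ; 15 | 97 ; 17 | 42 ; 21 | 74 ; 27 | 85 ; 29 | 63

Scalar subquery: AVG(salary) over all employees rows = 100.307692 (≈; comparison uses full precision).
Keep rows where salary <= that value.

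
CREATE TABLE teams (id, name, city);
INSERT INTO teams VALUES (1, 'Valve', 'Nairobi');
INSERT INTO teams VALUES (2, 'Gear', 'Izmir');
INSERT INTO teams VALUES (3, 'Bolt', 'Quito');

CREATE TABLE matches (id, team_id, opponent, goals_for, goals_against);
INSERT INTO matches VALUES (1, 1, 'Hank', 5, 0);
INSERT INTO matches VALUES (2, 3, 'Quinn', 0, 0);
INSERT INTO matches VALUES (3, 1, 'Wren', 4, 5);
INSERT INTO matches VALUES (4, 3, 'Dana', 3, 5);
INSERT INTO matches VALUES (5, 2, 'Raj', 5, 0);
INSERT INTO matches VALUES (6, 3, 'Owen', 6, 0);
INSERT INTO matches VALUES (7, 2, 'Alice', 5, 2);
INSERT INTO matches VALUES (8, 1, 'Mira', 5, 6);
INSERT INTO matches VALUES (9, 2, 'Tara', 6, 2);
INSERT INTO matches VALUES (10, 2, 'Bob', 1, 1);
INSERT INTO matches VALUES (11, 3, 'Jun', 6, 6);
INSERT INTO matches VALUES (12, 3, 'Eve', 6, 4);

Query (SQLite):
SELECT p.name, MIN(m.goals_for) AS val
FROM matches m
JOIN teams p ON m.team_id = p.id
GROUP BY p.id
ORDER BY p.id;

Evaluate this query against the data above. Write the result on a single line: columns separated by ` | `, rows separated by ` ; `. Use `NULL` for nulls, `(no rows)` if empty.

Valve | 4 ; Gear | 1 ; Bolt | 0

Join each matches row to its teams via team_id.
Group joined rows by teams.id; compute MIN(m.goals_for) per group.
  1: ids {1, 3, 8} → MIN(m.goals_for)=4
  2: ids {5, 7, 9, 10} → MIN(m.goals_for)=1
  3: ids {2, 4, 6, 11, 12} → MIN(m.goals_for)=0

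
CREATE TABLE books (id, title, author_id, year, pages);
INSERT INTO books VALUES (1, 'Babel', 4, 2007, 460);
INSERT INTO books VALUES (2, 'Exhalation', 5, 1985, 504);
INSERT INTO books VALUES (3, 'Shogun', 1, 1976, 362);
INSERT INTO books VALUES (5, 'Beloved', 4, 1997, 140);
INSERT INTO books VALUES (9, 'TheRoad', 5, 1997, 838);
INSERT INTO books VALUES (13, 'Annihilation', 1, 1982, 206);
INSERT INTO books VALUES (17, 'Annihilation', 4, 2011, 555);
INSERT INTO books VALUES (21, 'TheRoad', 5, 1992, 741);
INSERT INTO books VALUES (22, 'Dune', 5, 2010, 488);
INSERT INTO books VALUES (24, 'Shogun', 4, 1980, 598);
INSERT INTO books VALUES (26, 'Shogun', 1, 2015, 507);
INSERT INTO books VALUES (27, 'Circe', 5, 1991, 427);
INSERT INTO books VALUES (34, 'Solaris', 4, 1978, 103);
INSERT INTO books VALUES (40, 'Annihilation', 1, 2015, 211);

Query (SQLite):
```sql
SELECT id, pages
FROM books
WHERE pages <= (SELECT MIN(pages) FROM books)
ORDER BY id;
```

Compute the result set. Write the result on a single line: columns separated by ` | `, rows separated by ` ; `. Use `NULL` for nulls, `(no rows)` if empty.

34 | 103

Scalar subquery: MIN(pages) over all books rows = 103.
Keep rows where pages <= that value.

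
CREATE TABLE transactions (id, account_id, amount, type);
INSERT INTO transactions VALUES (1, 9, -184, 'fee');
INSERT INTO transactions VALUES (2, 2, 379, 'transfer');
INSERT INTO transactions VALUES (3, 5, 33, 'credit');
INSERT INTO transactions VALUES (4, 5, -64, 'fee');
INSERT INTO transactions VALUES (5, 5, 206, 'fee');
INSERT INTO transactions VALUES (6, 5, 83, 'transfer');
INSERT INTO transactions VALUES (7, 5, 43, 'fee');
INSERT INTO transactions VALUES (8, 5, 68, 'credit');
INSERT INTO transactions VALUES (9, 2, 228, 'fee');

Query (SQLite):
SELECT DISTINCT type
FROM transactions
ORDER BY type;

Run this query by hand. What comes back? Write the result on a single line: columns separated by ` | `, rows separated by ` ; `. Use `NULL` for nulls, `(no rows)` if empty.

Collect distinct type values from transactions.

credit ; fee ; transfer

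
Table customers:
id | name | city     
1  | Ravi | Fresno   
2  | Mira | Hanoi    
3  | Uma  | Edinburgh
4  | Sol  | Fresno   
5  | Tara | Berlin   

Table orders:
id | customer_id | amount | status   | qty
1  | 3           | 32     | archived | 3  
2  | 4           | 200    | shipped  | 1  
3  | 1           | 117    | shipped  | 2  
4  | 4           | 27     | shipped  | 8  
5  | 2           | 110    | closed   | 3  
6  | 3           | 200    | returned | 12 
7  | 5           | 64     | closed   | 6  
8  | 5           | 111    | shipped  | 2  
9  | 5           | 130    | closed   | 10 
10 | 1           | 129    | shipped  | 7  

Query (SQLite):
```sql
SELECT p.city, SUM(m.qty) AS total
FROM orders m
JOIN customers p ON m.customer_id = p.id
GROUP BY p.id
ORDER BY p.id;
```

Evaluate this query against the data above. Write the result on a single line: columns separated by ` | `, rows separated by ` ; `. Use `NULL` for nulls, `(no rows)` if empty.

Join each orders row to its customers via customer_id.
Group joined rows by customers.id; compute SUM(m.qty) per group.
  1: ids {3, 10} → SUM(m.qty)=9
  2: ids {5} → SUM(m.qty)=3
  3: ids {1, 6} → SUM(m.qty)=15
  4: ids {2, 4} → SUM(m.qty)=9
  5: ids {7, 8, 9} → SUM(m.qty)=18

Fresno | 9 ; Hanoi | 3 ; Edinburgh | 15 ; Fresno | 9 ; Berlin | 18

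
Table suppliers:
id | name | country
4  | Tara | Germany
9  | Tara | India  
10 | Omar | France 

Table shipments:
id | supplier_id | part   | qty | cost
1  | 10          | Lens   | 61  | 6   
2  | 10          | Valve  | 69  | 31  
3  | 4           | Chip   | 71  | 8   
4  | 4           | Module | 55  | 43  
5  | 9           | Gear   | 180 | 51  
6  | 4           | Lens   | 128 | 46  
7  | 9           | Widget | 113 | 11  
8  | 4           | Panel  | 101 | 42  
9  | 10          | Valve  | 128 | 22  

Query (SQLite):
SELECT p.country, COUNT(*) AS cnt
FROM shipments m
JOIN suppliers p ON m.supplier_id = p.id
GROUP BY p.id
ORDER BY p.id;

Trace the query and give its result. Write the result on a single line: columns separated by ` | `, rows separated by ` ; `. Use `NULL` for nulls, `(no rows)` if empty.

Germany | 4 ; India | 2 ; France | 3

Join each shipments row to its suppliers via supplier_id.
Group joined rows by suppliers.id; compute COUNT(*) per group.
  4: ids {3, 4, 6, 8} → COUNT(*)=4
  9: ids {5, 7} → COUNT(*)=2
  10: ids {1, 2, 9} → COUNT(*)=3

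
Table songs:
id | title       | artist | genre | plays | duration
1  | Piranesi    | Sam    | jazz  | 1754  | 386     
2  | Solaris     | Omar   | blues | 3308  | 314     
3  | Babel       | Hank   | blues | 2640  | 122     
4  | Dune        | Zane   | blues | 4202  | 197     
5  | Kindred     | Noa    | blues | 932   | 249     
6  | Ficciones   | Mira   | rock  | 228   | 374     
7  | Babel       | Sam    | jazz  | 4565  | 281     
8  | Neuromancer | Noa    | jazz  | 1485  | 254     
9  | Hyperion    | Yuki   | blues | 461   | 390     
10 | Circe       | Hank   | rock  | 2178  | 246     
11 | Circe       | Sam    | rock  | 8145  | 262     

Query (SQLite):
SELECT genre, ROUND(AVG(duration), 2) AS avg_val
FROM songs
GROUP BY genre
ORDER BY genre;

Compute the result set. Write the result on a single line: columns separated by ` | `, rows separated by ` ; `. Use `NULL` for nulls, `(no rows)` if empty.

Partition songs by genre; compute ROUND(AVG(duration), 2) within each group.
  blues: ids {2, 3, 4, 5, 9} → ROUND(AVG(duration), 2)=254.4
  jazz: ids {1, 7, 8} → ROUND(AVG(duration), 2)=307
  rock: ids {6, 10, 11} → ROUND(AVG(duration), 2)=294

blues | 254.4 ; jazz | 307 ; rock | 294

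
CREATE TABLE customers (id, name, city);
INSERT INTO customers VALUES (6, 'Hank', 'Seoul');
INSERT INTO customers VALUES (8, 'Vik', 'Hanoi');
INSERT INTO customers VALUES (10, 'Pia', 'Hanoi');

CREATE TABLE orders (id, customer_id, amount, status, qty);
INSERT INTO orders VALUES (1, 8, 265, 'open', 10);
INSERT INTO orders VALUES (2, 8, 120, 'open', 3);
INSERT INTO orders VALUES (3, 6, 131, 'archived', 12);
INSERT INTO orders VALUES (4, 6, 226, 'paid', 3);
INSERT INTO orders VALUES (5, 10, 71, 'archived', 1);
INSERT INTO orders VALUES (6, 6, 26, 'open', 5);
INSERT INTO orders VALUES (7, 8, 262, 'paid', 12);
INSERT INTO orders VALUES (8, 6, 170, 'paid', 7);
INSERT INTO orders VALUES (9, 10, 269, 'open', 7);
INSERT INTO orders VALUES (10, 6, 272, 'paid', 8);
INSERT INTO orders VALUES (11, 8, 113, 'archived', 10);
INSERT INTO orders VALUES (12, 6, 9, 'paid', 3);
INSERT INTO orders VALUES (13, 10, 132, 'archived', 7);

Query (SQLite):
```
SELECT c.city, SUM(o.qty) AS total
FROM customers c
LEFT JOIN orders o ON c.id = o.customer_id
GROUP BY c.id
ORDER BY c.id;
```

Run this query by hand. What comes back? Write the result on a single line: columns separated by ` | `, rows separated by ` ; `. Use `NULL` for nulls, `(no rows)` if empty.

Seoul | 38 ; Hanoi | 35 ; Hanoi | 15

LEFT JOIN keeps every customers row; unmatched ones get NULL for orders columns.
Group by customers.id and compute SUM(o.qty). SUM over an all-NULL group is NULL.
  6: ids {3, 4, 6, 8, 10, 12} → SUM(o.qty)=38
  8: ids {1, 2, 7, 11} → SUM(o.qty)=35
  10: ids {5, 9, 13} → SUM(o.qty)=15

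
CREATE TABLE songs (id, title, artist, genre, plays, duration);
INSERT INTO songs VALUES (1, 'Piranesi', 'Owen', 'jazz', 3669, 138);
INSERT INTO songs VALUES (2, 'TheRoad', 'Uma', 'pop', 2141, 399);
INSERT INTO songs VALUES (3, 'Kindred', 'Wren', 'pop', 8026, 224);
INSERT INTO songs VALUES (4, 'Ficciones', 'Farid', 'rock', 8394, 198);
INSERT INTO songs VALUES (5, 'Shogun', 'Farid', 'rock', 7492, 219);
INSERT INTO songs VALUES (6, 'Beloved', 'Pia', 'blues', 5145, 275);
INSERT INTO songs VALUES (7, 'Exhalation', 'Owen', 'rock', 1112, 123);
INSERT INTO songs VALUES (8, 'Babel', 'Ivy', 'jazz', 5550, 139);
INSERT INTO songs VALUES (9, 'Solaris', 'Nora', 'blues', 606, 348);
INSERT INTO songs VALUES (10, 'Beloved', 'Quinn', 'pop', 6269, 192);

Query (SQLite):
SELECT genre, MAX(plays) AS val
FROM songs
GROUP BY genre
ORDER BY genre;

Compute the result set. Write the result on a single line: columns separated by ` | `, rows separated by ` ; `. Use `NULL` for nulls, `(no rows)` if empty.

blues | 5145 ; jazz | 5550 ; pop | 8026 ; rock | 8394

Partition songs by genre; compute MAX(plays) within each group.
  blues: ids {6, 9} → MAX(plays)=5145
  jazz: ids {1, 8} → MAX(plays)=5550
  pop: ids {2, 3, 10} → MAX(plays)=8026
  rock: ids {4, 5, 7} → MAX(plays)=8394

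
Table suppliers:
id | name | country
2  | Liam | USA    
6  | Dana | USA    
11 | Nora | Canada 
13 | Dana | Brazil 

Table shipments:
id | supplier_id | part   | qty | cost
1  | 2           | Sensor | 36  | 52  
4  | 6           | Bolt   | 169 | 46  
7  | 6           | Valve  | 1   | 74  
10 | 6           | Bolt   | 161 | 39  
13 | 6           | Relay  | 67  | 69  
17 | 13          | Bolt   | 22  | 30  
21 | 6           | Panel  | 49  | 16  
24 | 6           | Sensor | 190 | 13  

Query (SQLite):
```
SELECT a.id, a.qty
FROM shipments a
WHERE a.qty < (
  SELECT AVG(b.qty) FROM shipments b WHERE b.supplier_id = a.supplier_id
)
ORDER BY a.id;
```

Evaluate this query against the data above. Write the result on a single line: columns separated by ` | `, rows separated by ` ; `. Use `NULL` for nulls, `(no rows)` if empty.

7 | 1 ; 13 | 67 ; 21 | 49

For each shipments row a, compute AVG(qty) over rows sharing a.supplier_id.
Keep row a if a.qty < that per-group AVG.
  supplier_id=2: AVG(qty) = 36.0
  supplier_id=6: AVG(qty) = 106.166667
  supplier_id=13: AVG(qty) = 22.0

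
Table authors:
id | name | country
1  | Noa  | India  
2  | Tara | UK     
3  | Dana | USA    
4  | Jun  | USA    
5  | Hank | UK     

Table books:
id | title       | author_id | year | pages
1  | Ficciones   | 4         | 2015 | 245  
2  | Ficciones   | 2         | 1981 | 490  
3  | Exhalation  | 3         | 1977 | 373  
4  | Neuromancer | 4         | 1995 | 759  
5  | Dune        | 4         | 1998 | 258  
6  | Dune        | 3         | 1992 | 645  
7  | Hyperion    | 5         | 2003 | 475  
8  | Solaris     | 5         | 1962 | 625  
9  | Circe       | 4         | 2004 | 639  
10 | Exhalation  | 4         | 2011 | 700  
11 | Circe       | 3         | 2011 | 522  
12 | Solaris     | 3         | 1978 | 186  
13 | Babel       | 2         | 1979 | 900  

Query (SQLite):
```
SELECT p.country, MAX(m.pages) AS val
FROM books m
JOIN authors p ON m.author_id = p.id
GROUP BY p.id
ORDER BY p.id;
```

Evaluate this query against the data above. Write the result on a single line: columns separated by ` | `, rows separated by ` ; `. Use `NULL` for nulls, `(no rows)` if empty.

UK | 900 ; USA | 645 ; USA | 759 ; UK | 625

Join each books row to its authors via author_id.
Group joined rows by authors.id; compute MAX(m.pages) per group.
  2: ids {2, 13} → MAX(m.pages)=900
  3: ids {3, 6, 11, 12} → MAX(m.pages)=645
  4: ids {1, 4, 5, 9, 10} → MAX(m.pages)=759
  5: ids {7, 8} → MAX(m.pages)=625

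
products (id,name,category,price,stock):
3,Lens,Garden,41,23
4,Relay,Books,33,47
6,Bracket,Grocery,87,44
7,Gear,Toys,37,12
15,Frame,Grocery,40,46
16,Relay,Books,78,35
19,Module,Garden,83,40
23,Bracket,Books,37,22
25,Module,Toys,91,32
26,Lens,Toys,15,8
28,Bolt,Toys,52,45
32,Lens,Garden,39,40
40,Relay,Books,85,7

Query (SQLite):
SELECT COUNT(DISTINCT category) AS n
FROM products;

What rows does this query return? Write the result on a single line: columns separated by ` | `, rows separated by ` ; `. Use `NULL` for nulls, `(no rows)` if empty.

4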